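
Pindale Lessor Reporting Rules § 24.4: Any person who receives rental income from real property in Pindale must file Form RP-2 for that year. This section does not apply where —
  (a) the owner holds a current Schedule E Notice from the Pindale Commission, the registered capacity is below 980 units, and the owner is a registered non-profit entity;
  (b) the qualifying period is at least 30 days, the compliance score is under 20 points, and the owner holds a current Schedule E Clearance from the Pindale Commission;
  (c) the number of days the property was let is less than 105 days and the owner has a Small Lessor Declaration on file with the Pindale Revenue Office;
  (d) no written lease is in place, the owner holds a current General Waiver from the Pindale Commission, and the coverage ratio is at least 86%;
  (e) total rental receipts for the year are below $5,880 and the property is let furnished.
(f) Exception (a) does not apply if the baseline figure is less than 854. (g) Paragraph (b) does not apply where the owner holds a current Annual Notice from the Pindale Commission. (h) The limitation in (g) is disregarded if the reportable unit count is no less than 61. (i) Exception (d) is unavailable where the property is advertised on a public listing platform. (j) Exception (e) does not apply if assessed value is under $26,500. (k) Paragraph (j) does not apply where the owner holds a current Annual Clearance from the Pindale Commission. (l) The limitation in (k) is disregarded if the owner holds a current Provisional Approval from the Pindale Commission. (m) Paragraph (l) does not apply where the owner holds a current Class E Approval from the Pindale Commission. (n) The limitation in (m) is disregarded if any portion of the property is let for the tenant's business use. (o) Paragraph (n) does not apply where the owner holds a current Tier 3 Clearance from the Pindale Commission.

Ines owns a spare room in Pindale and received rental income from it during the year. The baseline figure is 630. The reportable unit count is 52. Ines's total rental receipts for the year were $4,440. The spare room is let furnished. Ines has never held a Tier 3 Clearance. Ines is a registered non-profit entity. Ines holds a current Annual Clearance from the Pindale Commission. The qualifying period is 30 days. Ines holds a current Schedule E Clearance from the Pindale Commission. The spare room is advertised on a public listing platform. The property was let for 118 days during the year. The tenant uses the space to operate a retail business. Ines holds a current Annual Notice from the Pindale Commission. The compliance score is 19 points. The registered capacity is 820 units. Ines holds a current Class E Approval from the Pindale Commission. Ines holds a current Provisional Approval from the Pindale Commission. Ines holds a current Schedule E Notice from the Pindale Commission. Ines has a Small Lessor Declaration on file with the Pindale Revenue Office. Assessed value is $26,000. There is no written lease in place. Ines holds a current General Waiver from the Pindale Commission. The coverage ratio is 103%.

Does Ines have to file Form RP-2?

Exception (a)'s conditions are all satisfied: a current Schedule E Notice is held; the registered capacity is 820 units, below the 980 units limit; Ines is a registered non-profit. But: (f) is engaged — the baseline figure is 630, less than the 854 limit. Exception (a) does not apply.
Exception (b) is satisfied on its face — the qualifying period is 30 days, meeting the 30 days threshold; the compliance score is 19 points, under the 20 points limit; a current Schedule E Clearance is held. But applying paragraphs (g)–(h): (g) operates — a current Annual Notice is held. (h), which would lift (g), is inapplicable — the reportable unit count is 52, short of 61. So (b) is unavailable.
Exception (c) does not apply: the number of days the property was let is 118 days, not less than 105 days.
Exception (d) is satisfied on its face — there is no written lease; a current General Waiver is held; the coverage ratio is 103%, meeting the 86% threshold. Turning to paragraph (i): (i) operates against (d): the property is publicly advertised. Exception (d) does not apply.
Exception (e): total rental receipts for the year are $4,440, below the $5,880 limit; the property is let furnished — every condition holds. But: (j) applies — assessed value is $26,000, under the $26,500 limit. (k) applies (a current Annual Clearance is held), but is set aside by (l): (l) operates against (k): a current Provisional Approval is held. (m) would limit (l) — a current Class E Approval is held — but (n) sets (m) aside: (n) operates against (m): the space is let for business use. (o) is inapplicable (there is no Tier 3 Clearance in force), so (n) stands. (e) is therefore removed.
Every exception is unavailable, so the rule governs.

Yes — Ines must file Form RP-2.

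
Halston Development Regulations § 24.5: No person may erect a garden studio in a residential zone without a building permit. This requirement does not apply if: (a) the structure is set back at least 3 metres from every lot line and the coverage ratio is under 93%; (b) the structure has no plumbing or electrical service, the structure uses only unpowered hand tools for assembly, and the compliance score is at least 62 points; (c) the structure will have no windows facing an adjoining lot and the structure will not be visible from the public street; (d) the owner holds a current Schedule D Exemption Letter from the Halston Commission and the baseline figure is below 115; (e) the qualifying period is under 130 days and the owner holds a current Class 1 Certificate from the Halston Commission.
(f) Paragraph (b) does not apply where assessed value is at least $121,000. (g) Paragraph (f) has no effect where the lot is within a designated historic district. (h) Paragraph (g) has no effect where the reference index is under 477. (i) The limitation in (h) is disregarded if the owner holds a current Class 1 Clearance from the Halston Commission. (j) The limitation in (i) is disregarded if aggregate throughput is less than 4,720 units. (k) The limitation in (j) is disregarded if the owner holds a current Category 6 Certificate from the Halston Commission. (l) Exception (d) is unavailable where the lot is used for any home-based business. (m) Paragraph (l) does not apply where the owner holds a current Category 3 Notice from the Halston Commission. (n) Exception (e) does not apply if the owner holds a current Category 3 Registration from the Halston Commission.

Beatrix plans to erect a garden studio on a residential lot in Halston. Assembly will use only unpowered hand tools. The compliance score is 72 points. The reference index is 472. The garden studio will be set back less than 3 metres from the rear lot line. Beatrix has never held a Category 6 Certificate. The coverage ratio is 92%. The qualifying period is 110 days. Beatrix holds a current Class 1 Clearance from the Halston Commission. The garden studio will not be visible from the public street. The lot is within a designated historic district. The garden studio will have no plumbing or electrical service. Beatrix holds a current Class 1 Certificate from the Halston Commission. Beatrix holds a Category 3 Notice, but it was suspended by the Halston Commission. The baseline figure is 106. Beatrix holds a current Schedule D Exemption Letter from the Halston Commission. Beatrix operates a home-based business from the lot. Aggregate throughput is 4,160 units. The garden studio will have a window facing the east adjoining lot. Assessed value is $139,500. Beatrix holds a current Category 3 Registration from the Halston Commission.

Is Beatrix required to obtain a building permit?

Yes — Beatrix must obtain a building permit.

Exception (a) does not apply: the rear setback is under 3 m.
Exception (b): there is no plumbing or electrical service; assembly uses only hand tools; the compliance score is 72 points, meeting the 62 points threshold — every condition holds. However, paragraphs (f)–(k) must be considered: (f) is engaged — assessed value is $139,500, meeting the $121,000 threshold. (g) applies (the lot is in a historic district), but is itself disapplied by (h): (h) operates against (g): the reference index is 472, under the 477 limit. (i) is engaged (a current Class 1 Clearance is held), but is set aside by (j): (j) operates against (i): aggregate throughput is 4,160 units, less than the 4,720 units limit. (k) is not triggered (the Category 6 Certificate is not current), so (j) stands. Exception (b) does not apply.
Exception (c) requires that the structure will have no windows facing an adjoining lot; but a window faces an adjoining lot, so (c) is unavailable.
Exception (d)'s conditions are all satisfied: a current Schedule D Exemption Letter is held; the baseline figure is 106, below the 115 limit. But applying paragraphs (l)–(m): (l) operates — a home-based business operates on the lot. (m), which would lift (l), does not operate here — there is no Category 3 Notice in force. So (d) is unavailable.
All of (e)'s requirements are met (the qualifying period is 110 days, under the 130 days limit; a current Class 1 Certificate is held). But applying paragraph (n): (n) operates — a current Category 3 Registration is held. So (e) is unavailable.
Every exception is unavailable, so the rule governs.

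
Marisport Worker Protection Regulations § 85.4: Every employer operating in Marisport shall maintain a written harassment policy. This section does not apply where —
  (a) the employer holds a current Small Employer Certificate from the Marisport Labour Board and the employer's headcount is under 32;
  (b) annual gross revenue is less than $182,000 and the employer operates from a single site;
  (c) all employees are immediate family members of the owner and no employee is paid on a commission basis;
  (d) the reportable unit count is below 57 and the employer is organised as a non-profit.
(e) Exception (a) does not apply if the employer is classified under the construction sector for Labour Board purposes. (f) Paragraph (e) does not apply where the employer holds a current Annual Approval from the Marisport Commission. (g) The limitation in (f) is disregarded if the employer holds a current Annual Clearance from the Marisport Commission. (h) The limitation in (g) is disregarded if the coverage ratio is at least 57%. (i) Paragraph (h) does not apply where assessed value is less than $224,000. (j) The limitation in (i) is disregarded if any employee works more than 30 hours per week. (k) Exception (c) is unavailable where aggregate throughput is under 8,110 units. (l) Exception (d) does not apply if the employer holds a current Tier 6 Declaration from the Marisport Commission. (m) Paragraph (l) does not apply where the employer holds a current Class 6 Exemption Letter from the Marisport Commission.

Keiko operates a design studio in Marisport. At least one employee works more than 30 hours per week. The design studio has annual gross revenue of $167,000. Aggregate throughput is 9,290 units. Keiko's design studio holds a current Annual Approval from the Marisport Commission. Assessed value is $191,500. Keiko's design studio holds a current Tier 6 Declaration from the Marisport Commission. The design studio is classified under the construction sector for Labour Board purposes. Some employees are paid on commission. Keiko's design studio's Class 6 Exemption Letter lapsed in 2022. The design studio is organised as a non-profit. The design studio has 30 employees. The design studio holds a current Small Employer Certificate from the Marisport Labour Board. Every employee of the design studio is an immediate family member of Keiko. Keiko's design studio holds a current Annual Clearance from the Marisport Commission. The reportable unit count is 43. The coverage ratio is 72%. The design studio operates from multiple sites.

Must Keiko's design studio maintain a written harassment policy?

All of (a)'s requirements are met (a current Small Employer Certificate is held; the employer's headcount is 30, under the 32 limit). Applying paragraphs (e)–(j): (e) would limit (a) — the design studio is classified under the construction sector — but (f) sets (e) aside: (f) operates against (e): a current Annual Approval is held. (g) is engaged (a current Annual Clearance is held), but is overridden by (h): (h) operates — the coverage ratio is 72%, meeting the 57% threshold. (i) is engaged (assessed value is $191,500, less than the $224,000 limit), but yields to (j): (j) is triggered — at least one employee exceeds 30 hours/week. Exception (a) stands.
Exception (b) does not apply: the employer operates from multiple sites.
Exception (c) does not apply: some employees are paid on commission.
Exception (d) is satisfied on its face — the reportable unit count is 43, below the 57 limit; the employer is a non-profit. However, paragraphs (l)–(m) must be considered: (l) operates against (d): a current Tier 6 Declaration is held. (m) is not engaged (no current Class 6 Exemption Letter is held), so (l) stands. Exception (d) does not apply.

No — exception (a) applies; Keiko's design studio is not required to maintain a written harassment policy.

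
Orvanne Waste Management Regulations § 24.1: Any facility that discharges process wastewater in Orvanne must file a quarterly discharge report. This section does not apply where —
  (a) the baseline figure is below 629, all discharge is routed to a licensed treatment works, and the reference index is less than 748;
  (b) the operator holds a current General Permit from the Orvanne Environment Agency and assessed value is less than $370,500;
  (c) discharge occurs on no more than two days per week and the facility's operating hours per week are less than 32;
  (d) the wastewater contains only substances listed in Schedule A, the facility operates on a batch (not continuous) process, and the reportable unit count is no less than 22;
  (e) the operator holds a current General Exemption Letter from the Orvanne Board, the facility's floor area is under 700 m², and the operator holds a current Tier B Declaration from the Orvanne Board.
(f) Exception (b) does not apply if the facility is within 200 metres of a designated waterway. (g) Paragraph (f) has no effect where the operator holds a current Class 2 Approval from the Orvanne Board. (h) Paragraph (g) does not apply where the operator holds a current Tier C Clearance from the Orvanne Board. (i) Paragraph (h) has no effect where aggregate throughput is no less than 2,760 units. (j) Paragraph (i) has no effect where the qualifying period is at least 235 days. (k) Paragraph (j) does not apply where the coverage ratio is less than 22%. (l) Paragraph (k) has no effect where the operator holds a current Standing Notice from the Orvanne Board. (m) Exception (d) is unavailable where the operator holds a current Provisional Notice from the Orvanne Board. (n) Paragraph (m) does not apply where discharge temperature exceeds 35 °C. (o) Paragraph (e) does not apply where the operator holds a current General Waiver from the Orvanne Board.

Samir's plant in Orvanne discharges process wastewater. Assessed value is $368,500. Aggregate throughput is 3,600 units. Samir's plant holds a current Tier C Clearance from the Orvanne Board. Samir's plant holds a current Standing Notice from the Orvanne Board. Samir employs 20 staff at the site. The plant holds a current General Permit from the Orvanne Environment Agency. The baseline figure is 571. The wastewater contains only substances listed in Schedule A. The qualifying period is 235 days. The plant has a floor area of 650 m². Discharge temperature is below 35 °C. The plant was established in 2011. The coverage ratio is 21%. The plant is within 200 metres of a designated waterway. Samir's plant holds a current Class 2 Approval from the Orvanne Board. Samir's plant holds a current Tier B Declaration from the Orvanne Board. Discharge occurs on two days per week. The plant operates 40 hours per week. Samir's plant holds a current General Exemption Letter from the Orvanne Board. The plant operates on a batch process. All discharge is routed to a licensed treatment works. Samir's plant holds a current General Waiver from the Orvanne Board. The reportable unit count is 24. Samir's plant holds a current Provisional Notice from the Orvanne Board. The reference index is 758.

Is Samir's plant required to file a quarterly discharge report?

Yes — Samir's plant must file a quarterly discharge report.

Exception (a) fails — the reference index is 758, not less than 748.
All of (b)'s requirements are met (a current General Permit is held; assessed value is $368,500, less than the $370,500 limit). However, paragraphs (f)–(l) must be considered: (f) operates against (b): the plant is within 200 m of a designated waterway. (g) would limit (f) — a current Class 2 Approval is held — but (h) sets (g) aside: (h) operates against (g): a current Tier C Clearance is held. (i) is engaged (aggregate throughput is 3,600 units, meeting the 2,760 units threshold), but is itself disapplied by (j): (j) operates against (i): the qualifying period is 235 days, meeting the 235 days threshold. (k) is engaged (the coverage ratio is 21%, less than the 22% limit), but is itself disapplied by (l): (l) is engaged — a current Standing Notice is held. (b) is therefore removed.
Exception (c) fails — the facility's operating hours per week are 40, not less than 32.
All of (d)'s requirements are met (the wastewater is Schedule-A-only; the facility operates on a batch process; the reportable unit count is 24, meeting the 22 threshold). But: (m) operates against (d): a current Provisional Notice is held. (n) does not operate here (discharge temperature is below 35 °C), so (m) stands. Exception (d) does not apply.
Exception (e) is satisfied on its face — a current General Exemption Letter is held; the facility's floor area is 650 m², under the 700 m² limit; a current Tier B Declaration is held. But: (o) operates against (e): a current General Waiver is held. Exception (e) does not apply.
No exception is made out. Samir's plant falls within the general rule.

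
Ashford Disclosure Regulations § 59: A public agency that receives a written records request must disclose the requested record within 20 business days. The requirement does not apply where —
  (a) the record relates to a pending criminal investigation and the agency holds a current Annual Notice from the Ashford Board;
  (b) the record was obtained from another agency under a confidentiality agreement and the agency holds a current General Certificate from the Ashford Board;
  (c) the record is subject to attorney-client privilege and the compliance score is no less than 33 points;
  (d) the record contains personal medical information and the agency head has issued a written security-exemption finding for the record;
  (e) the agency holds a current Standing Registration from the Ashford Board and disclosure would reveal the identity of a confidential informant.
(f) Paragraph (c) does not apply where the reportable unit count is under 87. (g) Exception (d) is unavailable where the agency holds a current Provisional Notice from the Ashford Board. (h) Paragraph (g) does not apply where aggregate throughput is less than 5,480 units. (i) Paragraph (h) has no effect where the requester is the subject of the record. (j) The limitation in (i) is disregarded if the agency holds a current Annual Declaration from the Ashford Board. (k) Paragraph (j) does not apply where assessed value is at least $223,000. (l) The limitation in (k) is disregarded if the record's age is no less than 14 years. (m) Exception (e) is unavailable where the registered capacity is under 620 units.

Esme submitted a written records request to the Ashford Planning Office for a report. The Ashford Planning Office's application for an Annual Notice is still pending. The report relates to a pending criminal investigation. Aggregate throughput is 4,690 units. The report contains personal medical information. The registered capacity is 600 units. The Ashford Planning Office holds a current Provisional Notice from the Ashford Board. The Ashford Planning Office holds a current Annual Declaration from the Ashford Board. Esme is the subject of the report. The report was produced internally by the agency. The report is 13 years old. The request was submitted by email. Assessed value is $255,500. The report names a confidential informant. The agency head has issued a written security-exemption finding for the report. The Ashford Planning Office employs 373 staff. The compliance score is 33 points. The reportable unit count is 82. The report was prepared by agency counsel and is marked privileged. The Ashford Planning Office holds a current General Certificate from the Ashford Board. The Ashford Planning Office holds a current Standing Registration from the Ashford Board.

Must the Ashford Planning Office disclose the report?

Exception (a) requires that the agency holds a current Annual Notice from the Ashford Board; but the Annual Notice is not current, so (a) is unavailable.
Exception (b) fails — the report was produced internally.
Exception (c) is satisfied on its face — the report is privileged; the compliance score is 33 points, meeting the 33 points threshold. However, paragraph (f) must be considered: (f) operates against (c): the reportable unit count is 82, under the 87 limit. (c) is therefore removed.
Exception (d)'s conditions are all satisfied: the report contains personal medical information; a written security-exemption finding has been issued. However, paragraphs (g)–(l) must be considered: (g) operates against (d): a current Provisional Notice is held. (h) would limit (g) — aggregate throughput is 4,690 units, less than the 5,480 units limit — but (i) sets (h) aside: (i) is engaged — Esme is the subject of the report. (j) is triggered (a current Annual Declaration is held), but is itself disapplied by (k): (k) is engaged — assessed value is $255,500, meeting the $223,000 threshold. (l), which would lift (k), is inapplicable — the record's age is 13 years, short of 14 years. (d) is therefore removed.
Exception (e)'s conditions are all satisfied: a current Standing Registration is held; the report names a confidential informant. But: (m) is triggered — the registered capacity is 600 units, under the 620 units limit. Exception (e) does not apply.
None of the exceptions is available; § 59 applies in full.

Yes — the Ashford Planning Office must disclose the report.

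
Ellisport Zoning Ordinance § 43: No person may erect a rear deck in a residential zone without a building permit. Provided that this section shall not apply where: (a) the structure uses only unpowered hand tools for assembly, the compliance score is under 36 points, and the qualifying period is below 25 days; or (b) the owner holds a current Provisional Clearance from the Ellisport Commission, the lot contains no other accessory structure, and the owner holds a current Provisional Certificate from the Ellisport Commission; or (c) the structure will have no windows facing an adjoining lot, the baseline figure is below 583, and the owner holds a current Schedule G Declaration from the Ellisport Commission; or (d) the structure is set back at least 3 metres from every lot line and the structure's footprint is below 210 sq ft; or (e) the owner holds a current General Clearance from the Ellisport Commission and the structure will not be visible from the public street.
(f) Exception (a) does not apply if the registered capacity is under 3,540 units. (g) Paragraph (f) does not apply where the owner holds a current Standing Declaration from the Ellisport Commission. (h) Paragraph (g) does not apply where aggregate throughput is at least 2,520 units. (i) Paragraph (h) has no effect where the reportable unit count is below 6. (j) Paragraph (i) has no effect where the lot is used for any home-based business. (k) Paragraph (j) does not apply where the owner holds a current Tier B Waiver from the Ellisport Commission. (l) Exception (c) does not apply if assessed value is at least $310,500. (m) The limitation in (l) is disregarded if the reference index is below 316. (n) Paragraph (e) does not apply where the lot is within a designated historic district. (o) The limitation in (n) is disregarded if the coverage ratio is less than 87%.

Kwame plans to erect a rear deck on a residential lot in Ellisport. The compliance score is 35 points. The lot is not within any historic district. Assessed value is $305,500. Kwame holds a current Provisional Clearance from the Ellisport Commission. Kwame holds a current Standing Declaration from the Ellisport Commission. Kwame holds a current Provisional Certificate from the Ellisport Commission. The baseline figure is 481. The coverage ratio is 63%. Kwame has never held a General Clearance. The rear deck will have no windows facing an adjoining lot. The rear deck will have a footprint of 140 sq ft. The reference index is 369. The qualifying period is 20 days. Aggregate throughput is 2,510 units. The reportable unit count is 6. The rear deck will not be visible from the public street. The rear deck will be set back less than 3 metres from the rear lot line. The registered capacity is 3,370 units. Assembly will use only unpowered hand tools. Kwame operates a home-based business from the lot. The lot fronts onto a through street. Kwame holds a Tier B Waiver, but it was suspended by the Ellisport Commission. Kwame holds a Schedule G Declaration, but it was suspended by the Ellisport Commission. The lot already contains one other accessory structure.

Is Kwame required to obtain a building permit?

All of (a)'s requirements are met (assembly uses only hand tools; the compliance score is 35 points, under the 36 points limit; the qualifying period is 20 days, below the 25 days limit). Under paragraphs (f)–(k): (f) applies (the registered capacity is 3,370 units, under the 3,540 units limit), but is overridden by (g): (g) operates against (f): a current Standing Declaration is held. (h) is inapplicable (aggregate throughput is 2,510 units, short of 2,520 units), so (g) stands. (a) remains available.
Exception (b) does not apply: the lot already has another accessory structure.
Exception (c) fails — no current Schedule G Declaration is held.
Exception (d) requires that the structure is set back at least 3 metres from every lot line; but the rear setback is under 3 m, so (d) is unavailable.
Exception (e) does not apply: the General Clearance is not current.

No — exception (a) applies; Kwame does not need a building permit.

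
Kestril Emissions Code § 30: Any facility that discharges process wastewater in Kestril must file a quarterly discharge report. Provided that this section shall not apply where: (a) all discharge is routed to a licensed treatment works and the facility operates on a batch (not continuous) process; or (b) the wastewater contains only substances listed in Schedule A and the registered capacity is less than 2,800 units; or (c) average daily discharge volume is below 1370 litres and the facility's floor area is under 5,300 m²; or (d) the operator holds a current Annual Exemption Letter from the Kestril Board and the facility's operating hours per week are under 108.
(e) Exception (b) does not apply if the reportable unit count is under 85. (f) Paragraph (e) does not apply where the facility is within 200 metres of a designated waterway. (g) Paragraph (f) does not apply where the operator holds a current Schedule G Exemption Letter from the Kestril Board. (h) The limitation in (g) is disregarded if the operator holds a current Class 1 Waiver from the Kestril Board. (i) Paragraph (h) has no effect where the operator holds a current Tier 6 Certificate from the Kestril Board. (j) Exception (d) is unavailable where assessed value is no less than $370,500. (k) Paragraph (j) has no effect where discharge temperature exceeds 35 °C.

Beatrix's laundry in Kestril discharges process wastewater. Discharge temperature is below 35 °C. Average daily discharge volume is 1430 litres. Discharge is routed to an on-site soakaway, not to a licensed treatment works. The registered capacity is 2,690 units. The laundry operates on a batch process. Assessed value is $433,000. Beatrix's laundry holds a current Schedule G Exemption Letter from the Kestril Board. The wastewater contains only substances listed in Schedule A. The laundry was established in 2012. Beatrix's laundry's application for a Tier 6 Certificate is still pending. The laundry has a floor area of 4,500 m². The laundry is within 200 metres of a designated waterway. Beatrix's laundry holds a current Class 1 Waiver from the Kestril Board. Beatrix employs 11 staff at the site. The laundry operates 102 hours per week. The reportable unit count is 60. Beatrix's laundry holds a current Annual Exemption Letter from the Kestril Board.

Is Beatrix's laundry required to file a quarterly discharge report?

No — exception (b) applies; Beatrix's laundry is not required to file a quarterly discharge report.

Exception (a) fails — discharge is not routed to a licensed treatment works.
Exception (b): the wastewater is Schedule-A-only; the registered capacity is 2,690 units, less than the 2,800 units limit — every condition holds. As to paragraphs (e)–(i): (e) would limit (b) — the reportable unit count is 60, under the 85 limit — but (f) sets (e) aside: (f) is triggered — the laundry is within 200 m of a designated waterway. (g) would limit (f) — a current Schedule G Exemption Letter is held — but (h) sets (g) aside: (h) is engaged — a current Class 1 Waiver is held. (i) is inapplicable (there is no Tier 6 Certificate in force), so (h) stands. So (b) applies.
Exception (c) fails — average daily discharge volume is 1430 litres, not below 1370 litres.
Exception (d)'s conditions are all satisfied: a current Annual Exemption Letter is held; the facility's operating hours per week are 102, under the 108 limit. But applying paragraphs (j)–(k): (j) is engaged — assessed value is $433,000, meeting the $370,500 threshold. (k) is not triggered (discharge temperature is below 35 °C), so (j) stands. Exception (d) does not apply.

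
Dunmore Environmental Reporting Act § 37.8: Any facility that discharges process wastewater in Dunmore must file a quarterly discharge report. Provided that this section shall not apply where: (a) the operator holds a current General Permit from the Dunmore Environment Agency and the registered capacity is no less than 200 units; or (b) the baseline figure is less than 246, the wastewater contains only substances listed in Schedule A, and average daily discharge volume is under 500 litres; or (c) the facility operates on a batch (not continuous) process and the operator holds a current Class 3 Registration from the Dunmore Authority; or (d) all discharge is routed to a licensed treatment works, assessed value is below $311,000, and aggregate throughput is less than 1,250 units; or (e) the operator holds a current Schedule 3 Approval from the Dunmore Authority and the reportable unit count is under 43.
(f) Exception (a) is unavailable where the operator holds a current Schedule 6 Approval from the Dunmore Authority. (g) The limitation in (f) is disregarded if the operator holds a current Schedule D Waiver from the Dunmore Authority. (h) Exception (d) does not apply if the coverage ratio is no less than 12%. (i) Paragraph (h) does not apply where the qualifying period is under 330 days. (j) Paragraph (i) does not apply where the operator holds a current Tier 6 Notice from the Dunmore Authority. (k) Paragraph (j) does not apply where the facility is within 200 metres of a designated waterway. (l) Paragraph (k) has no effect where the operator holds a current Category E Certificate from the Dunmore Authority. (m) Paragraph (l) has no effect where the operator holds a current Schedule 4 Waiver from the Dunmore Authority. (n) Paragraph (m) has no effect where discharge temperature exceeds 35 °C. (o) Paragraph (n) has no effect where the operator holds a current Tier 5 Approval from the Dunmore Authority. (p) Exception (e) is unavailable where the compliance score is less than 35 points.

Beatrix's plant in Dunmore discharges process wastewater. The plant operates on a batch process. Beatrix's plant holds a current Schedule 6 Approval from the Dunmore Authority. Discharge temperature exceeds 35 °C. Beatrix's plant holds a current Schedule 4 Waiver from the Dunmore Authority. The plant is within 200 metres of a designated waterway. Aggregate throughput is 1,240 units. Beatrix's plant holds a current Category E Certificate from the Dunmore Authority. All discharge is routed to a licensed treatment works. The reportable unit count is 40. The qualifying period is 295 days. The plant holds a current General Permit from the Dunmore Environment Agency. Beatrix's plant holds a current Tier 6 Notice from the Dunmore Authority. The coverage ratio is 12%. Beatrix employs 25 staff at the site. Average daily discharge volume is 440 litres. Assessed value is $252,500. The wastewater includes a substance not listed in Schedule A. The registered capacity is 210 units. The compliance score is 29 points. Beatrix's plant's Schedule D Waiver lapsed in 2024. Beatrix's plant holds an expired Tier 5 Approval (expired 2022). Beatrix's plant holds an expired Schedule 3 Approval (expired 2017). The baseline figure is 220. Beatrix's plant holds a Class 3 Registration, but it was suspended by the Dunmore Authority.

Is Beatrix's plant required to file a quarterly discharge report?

Exception (a)'s conditions are all satisfied: a current General Permit is held; the registered capacity is 210 units, meeting the 200 units threshold. But: (f) operates against (a): a current Schedule 6 Approval is held. (g) does not operate here (no current Schedule D Waiver is held), so (f) stands. Exception (a) does not apply.
Exception (b) does not apply: the wastewater includes a non-Schedule-A substance.
Exception (c) fails — no current Class 3 Registration is held.
Exception (d) is satisfied on its face — discharge is routed to a licensed treatment works; assessed value is $252,500, below the $311,000 limit; aggregate throughput is 1,240 units, less than the 1,250 units limit. But applying paragraphs (h)–(o): (h) applies — the coverage ratio is 12%, meeting the 12% threshold. (i) would limit (h) — the qualifying period is 295 days, under the 330 days limit — but (j) sets (i) aside: (j) applies — a current Tier 6 Notice is held. (k) would limit (j) — the plant is within 200 m of a designated waterway — but (l) sets (k) aside: (l) operates against (k): a current Category E Certificate is held. (m) would limit (l) — a current Schedule 4 Waiver is held — but (n) sets (m) aside: (n) operates against (m): discharge temperature exceeds 35 °C. (o) is inapplicable (the Tier 5 Approval is not current), so (n) stands. So (d) is unavailable.
Exception (e) fails — there is no Schedule 3 Approval in force.
No exception is made out. Beatrix's plant falls within the general rule.

Yes — Beatrix's plant must file a quarterly discharge report.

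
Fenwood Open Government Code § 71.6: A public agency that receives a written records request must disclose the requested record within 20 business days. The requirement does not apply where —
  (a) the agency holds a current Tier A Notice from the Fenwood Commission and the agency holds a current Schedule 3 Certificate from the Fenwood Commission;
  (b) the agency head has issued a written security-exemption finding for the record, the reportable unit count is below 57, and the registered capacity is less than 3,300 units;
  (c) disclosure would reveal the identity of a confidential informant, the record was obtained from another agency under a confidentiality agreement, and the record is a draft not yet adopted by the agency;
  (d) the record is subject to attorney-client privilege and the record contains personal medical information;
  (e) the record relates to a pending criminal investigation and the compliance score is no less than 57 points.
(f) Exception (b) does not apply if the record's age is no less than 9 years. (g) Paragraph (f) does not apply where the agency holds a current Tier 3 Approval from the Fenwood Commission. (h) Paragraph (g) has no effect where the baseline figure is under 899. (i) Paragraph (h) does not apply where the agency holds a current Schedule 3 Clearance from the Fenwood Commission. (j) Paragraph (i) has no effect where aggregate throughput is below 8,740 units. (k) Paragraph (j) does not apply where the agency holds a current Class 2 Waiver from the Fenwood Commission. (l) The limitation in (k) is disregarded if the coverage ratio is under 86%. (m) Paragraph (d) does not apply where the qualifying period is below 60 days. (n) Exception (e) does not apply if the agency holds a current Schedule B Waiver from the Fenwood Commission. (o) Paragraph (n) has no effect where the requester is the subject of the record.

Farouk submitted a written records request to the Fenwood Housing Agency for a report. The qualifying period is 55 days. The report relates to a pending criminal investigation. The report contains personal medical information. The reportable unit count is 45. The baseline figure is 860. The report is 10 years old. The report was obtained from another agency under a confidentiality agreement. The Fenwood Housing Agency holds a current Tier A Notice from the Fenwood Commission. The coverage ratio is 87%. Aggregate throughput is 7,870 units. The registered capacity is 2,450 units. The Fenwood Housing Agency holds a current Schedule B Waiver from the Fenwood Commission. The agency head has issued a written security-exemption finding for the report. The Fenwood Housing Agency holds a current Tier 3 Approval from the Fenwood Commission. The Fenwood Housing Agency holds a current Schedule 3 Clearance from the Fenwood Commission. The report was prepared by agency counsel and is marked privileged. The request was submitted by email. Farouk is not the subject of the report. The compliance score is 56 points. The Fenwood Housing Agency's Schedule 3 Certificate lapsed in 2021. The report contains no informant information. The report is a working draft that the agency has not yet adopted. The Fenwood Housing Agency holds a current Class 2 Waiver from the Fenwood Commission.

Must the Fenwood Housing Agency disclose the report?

No — exception (b) applies; the Fenwood Housing Agency is not required to disclose the report.

Exception (a) fails — the Schedule 3 Certificate is not current.
Exception (b): a written security-exemption finding has been issued; the reportable unit count is 45, below the 57 limit; the registered capacity is 2,450 units, less than the 3,300 units limit — every condition holds. Considering the limiting provisions: (f) would limit (b) — the record's age is 10 years, meeting the 9 years threshold — but (g) sets (f) aside: (g) operates against (f): a current Tier 3 Approval is held. (h) applies (the baseline figure is 860, under the 899 limit), but is set aside by (i): (i) applies — a current Schedule 3 Clearance is held. (j) would limit (i) — aggregate throughput is 7,870 units, below the 8,740 units limit — but (k) sets (j) aside: (k) operates against (j): a current Class 2 Waiver is held. (l), which would lift (k), does not operate here — the coverage ratio is 87%, not under 86%. Exception (b) stands.
Exception (c) does not apply: the report contains no informant information.
Exception (d): the report is privileged; the report contains personal medical information — every condition holds. But applying paragraph (m): (m) is engaged — the qualifying period is 55 days, below the 60 days limit. Exception (d) does not apply.
Exception (e) fails — the compliance score is 56 points, short of 57 points.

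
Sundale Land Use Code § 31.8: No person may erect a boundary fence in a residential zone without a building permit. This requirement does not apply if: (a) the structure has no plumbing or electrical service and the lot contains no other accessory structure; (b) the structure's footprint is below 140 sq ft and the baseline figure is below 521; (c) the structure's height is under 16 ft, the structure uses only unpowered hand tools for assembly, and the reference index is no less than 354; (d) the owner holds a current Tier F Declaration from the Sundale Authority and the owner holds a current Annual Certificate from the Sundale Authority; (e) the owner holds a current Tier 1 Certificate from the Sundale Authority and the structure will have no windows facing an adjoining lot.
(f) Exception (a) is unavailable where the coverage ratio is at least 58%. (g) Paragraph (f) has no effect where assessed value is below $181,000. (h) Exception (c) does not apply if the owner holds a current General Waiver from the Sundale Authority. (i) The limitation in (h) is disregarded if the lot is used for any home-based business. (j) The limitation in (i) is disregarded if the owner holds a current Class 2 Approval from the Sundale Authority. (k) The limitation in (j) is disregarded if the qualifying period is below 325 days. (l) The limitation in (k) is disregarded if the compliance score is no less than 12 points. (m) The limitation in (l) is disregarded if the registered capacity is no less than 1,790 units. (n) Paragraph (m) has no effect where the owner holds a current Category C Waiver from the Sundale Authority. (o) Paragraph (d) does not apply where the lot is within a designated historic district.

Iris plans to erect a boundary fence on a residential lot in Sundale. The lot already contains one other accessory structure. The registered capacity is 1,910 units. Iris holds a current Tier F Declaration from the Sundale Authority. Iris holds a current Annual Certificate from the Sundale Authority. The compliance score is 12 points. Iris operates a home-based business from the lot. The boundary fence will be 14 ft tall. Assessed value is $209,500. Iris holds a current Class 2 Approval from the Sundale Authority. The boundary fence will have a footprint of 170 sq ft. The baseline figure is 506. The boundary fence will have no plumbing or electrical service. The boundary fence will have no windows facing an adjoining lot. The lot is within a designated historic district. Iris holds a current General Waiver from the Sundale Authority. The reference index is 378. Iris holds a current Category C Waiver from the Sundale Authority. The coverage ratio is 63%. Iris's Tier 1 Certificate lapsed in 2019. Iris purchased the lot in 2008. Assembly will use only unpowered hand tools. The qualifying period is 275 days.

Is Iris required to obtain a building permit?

Exception (a) requires that the lot contains no other accessory structure; but the lot already has another accessory structure, so (a) is unavailable.
Exception (b) requires that the structure's footprint is below 140 sq ft; but the structure's footprint is 170 sq ft, not below 140 sq ft, so (b) is unavailable.
All of (c)'s requirements are met (the structure's height is 14 ft, under the 16 ft limit; assembly uses only hand tools; the reference index is 378, meeting the 354 threshold). Turning to paragraphs (h)–(n): (h) operates against (c): a current General Waiver is held. (i) is triggered (a home-based business operates on the lot), but is overridden by (j): (j) operates against (i): a current Class 2 Approval is held. (k) is engaged (the qualifying period is 275 days, below the 325 days limit), but is displaced by (l): (l) operates against (k): the compliance score is 12 points, meeting the 12 points threshold. (m) operates (the registered capacity is 1,910 units, meeting the 1,790 units threshold), but is set aside by (n): (n) operates against (m): a current Category C Waiver is held. Exception (c) does not apply.
Exception (d): a current Tier F Declaration is held; a current Annual Certificate is held — every condition holds. But: (o) operates — the lot is in a historic district. (d) is therefore removed.
Exception (e) fails — there is no Tier 1 Certificate in force.
No exception is made out. Iris falls within the general rule.

Yes — Iris must obtain a building permit.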